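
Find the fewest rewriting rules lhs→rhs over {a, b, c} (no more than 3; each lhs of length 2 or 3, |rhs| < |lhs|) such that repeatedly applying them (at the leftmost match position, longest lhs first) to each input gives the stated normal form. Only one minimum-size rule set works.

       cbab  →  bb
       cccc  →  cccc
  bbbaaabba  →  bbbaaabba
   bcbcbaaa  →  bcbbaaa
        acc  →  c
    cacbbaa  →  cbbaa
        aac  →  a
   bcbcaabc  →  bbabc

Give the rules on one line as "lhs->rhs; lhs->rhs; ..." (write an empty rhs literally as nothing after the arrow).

  | cbab => bb
  | cccc
  | bbbaaabba
  | bcbcbaaa => bcbbaaa

ac->; cba->b; cbc->cb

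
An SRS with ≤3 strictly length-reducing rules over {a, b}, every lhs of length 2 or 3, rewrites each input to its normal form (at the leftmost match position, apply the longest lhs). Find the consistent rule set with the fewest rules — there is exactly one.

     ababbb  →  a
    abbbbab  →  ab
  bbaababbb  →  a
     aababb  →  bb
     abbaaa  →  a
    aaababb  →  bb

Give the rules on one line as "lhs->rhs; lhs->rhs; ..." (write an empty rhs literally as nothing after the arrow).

  | ababbb => abbb => bbb => a
  | abbbbab => bbbbab => abab => ab
  | bbaababbb => bababbb => babbb => bbb => a
  | aababb => aabb => abb => bb

abb->bb; ba->; bbb->a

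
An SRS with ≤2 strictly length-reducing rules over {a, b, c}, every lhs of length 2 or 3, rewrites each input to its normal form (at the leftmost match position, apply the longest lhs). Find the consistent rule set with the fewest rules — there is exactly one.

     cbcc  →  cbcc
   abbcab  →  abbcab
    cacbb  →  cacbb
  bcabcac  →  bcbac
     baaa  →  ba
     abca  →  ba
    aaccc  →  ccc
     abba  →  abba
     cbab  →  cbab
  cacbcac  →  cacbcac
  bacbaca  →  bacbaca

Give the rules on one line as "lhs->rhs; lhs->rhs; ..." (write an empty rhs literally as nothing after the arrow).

  | cbcc
  | abbcab
  | cacbb
  | bcabcac => bcbac

aa->; abc->b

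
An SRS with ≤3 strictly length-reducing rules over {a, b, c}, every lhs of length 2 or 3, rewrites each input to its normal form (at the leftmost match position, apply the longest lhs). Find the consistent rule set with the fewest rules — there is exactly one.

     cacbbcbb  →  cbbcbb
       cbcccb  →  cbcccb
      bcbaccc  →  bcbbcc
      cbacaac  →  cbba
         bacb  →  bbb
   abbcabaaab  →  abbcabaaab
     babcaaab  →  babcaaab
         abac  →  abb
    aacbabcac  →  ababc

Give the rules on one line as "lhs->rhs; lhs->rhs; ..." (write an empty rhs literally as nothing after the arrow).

ac->; bac->bb

  | cacbbcbb => cbbcbb
  | cbcccb
  | bcbaccc => bcbbcc
  | cbacaac => cbbaac => cbba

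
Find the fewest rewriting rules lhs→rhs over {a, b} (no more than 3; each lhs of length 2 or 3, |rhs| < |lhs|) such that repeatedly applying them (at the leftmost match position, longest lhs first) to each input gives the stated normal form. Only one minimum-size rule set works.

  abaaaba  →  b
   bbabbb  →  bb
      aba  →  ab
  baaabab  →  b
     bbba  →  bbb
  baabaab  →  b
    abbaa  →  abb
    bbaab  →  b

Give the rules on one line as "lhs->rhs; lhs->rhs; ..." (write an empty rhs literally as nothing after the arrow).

aa->b; ba->b; bab->aa

  | abaaaba => abaaba => ababa => aaaa => baa => ba => b
  | bbabbb => baabb => babb => aab => bb
  | aba => ab
  | baaabab => baabab => babab => aaab => bab => aa => b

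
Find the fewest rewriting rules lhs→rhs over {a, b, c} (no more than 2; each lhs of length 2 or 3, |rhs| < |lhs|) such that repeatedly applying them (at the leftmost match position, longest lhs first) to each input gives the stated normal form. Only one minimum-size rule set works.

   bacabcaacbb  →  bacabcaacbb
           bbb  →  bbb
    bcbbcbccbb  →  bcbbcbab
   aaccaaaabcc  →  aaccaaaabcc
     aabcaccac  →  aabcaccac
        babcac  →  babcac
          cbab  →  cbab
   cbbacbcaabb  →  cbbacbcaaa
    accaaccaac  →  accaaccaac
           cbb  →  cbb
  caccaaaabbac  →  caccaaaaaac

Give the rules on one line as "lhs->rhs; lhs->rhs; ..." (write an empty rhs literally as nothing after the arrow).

abb->aa; ccb->a

  | bacabcaacbb
  | bbb
  | bcbbcbccbb => bcbbcbab
  | aaccaaaabcc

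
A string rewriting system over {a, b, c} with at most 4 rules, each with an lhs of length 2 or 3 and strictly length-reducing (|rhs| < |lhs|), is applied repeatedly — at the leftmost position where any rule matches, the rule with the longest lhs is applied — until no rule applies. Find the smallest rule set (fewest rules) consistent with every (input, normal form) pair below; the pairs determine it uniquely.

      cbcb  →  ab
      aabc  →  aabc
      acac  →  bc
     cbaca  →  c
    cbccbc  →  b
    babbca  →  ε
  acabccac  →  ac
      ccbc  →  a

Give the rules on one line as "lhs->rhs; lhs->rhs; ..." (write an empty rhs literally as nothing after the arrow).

  | cbcb => cab => ab
  | aabc
  | acac => bc
  | cbaca => cbb => c

aca->b; bb->; ca->a; cbc->ca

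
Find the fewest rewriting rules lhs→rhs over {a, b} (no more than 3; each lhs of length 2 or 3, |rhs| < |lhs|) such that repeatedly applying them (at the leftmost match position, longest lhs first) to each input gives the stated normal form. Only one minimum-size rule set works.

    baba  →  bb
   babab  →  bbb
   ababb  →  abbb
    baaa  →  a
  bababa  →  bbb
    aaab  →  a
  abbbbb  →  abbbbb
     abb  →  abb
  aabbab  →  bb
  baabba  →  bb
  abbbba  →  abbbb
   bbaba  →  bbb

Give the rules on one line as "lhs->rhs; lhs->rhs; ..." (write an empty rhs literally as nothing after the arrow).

  | baba => bba => bb
  | babab => bbab => bbb
  | ababb => abbb
  | baaa => a

aab->; ba->b; baa->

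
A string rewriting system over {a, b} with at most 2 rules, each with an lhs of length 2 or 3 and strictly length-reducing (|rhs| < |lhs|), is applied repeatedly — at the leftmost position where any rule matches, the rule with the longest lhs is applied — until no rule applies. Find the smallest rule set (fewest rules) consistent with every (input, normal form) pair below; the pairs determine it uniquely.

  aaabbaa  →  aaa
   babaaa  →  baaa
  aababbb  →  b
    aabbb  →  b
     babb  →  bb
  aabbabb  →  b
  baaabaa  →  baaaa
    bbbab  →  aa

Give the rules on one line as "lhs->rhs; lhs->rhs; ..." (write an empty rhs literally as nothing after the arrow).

ab->; bbb->aa

  | aaabbaa => aabaa => aaa
  | babaaa => baaa
  | aababbb => aabbb => abb => b
  | aabbb => abb => b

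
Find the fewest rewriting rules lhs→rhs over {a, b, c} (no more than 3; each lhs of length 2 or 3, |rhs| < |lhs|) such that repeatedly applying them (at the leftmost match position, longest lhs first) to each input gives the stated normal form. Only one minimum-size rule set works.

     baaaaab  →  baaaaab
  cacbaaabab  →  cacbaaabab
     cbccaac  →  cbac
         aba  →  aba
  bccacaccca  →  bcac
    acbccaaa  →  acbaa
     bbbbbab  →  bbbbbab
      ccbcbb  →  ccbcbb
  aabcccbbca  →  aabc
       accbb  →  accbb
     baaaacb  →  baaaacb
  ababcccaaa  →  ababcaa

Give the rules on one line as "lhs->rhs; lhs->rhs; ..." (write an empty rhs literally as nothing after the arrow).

bbc->; cca->

  | baaaaab
  | cacbaaabab
  | cbccaac => cbac
  | aba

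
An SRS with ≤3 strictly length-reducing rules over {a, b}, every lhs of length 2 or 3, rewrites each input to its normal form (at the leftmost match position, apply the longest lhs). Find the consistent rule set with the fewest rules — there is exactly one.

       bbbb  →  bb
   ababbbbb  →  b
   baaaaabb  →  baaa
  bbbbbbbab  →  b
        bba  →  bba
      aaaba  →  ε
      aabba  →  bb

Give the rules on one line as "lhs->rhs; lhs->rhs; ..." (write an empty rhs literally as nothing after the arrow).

  | bbbb => bb
  | ababbbbb => bbbbbbb => bbbbb => bbb => b
  | baaaaabb => baaaab => baaa
  | bbbbbbbab => bbbbbab => bbbab => bab => b

ab->; aba->bb; bbb->b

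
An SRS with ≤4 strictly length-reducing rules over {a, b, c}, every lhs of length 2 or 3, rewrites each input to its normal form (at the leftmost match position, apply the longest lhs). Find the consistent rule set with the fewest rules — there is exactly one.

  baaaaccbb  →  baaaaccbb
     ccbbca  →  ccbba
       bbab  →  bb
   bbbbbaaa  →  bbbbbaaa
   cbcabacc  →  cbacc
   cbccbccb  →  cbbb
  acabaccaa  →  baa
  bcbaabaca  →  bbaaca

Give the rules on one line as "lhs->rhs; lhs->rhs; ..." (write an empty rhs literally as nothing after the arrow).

  | baaaaccbb
  | ccbbca => ccbba
  | bbab => bb
  | bbbbbaaa

ab->; bc->b; cac->bb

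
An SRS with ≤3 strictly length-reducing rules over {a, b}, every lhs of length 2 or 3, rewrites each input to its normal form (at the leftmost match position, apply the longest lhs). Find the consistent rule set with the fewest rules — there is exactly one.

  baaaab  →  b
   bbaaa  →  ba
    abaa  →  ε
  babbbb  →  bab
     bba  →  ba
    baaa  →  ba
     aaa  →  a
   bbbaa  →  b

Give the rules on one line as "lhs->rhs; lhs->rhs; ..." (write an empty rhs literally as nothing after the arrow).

  | baaaab => baab => bb => b
  | bbaaa => baaa => ba
  | abaa => aa => ε
  | babbbb => babbb => babb => bab

aa->; aba->a; bb->b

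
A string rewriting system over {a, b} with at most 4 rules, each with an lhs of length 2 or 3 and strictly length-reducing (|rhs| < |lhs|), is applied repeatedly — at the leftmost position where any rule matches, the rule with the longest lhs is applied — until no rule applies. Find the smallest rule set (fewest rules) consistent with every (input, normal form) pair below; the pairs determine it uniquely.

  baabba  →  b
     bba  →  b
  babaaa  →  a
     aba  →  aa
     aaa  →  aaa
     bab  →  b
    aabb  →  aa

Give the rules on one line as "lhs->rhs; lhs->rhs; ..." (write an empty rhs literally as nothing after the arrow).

  | baabba => bba => b
  | bba => b
  | babaaa => baaa => a
  | aba => aa

ab->a; ba->; baa->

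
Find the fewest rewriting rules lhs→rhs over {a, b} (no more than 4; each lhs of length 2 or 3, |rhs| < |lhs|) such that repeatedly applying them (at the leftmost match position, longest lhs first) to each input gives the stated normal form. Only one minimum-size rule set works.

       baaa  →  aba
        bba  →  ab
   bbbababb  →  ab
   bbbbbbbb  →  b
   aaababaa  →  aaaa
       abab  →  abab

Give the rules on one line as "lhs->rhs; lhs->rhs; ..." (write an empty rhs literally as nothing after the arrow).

  | baaa => aba
  | bba => ab
  | bbbababb => bbababb => abbabb => aabbb => abb => ab
  | bbbbbbbb => bbbbbbb => bbbbbb => bbbbb => bbbb => bbb => bb => b

aab->a; baa->ab; bb->b; bba->ab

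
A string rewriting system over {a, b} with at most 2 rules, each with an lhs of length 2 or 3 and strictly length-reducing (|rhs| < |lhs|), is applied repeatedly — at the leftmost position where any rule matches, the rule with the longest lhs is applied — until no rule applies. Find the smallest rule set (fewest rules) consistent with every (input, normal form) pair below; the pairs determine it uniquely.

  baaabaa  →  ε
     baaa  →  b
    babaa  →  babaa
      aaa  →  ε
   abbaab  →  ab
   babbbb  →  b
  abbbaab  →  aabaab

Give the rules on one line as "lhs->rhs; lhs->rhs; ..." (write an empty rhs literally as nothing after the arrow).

  | baaabaa => bbaa => aaa => ε
  | baaa => b
  | babaa
  | aaa => ε

aaa->; bb->a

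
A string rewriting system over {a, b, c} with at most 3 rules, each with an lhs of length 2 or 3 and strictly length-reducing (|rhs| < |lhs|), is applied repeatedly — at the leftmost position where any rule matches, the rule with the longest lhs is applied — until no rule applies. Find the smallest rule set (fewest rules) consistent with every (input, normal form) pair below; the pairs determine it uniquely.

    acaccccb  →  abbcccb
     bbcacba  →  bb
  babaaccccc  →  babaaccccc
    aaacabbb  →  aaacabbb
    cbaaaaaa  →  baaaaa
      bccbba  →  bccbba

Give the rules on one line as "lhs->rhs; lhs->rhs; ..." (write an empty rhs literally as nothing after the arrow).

  | acaccccb => abbcccb
  | bbcacba => bcba => bb
  | babaaccccc
  | aaacabbb

bca->; cac->bb; cba->b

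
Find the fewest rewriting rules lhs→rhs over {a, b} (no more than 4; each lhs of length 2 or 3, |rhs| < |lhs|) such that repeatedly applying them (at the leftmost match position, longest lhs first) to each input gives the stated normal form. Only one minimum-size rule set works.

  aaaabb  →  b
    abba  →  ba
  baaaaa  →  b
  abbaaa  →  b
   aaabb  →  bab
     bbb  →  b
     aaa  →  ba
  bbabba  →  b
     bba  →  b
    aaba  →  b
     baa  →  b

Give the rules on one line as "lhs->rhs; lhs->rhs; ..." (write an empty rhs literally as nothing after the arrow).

  | aaaabb => baabb => bbbb => bbb => bb => b
  | abba => aaa => ba
  | baaaaa => bbaaa => aaaa => baa => bb => b
  | abbaaa => aaaaa => baaa => bba => aa => b

aa->b; bb->b; bba->aa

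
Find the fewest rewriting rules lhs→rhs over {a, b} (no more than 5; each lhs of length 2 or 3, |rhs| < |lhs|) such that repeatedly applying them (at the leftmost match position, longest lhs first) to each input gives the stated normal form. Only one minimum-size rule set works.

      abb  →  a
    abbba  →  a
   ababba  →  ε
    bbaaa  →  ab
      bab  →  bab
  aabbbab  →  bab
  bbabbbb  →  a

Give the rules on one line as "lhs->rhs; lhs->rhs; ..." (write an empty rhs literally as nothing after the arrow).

  | abb => a
  | abbba => aba => a
  | ababba => abba => aa => ε
  | bbaaa => aaa => ab

aa->; aaa->ab; aba->a; bb->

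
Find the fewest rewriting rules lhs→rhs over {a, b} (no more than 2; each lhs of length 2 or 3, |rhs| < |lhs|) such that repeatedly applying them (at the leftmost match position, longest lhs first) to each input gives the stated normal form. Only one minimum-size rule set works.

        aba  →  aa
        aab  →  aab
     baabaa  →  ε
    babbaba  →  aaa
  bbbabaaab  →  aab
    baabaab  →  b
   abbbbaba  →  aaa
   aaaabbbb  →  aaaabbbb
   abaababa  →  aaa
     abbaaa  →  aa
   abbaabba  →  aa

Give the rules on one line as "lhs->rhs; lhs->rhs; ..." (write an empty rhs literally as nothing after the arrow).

  | aba => aa
  | aab
  | baabaa => baa => ε
  | babbaba => abbaba => ababa => aaba => aaa

ba->a; baa->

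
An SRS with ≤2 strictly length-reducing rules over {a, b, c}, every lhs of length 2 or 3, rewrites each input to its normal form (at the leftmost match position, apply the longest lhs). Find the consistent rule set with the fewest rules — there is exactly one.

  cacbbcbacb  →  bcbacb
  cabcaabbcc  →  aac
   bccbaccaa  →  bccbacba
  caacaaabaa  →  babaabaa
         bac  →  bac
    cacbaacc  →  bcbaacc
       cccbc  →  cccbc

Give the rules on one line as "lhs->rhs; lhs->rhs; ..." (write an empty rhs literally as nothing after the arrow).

bbc->; ca->b

  | cacbbcbacb => bcbbcbacb => bcbacb
  | cabcaabbcc => bbcaabbcc => aabbcc => aac
  | bccbaccaa => bccbacba
  | caacaaabaa => bacaaabaa => babaabaa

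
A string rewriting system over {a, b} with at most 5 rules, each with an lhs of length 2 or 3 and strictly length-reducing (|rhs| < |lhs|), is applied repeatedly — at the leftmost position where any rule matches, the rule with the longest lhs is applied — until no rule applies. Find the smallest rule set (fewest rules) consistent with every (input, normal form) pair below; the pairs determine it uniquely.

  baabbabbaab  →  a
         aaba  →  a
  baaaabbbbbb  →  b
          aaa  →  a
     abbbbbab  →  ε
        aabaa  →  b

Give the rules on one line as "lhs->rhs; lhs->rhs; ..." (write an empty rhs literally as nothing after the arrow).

aa->b; ab->a; ba->a; bb->

  | baabbabbaab => aabbabbaab => bbbabbaab => babbaab => abbaab => abaab => aaab => bab => ab => a
  | aaba => bba => a
  | baaaabbbbbb => aaaabbbbbb => baabbbbbb => aabbbbbb => bbbbbbb => bbbbb => bbb => b
  | aaa => ba => a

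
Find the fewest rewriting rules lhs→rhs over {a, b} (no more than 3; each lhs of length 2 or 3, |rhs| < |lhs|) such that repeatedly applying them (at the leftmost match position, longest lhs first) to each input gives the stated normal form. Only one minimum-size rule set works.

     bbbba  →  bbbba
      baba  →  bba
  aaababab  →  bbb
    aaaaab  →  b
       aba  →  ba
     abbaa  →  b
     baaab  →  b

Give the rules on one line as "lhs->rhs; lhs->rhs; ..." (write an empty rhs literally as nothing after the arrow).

ab->b; baa->

  | bbbba
  | baba => bba
  | aaababab => aababab => ababab => babab => bbab => bbb
  | aaaaab => aaaab => aaab => aab => ab => b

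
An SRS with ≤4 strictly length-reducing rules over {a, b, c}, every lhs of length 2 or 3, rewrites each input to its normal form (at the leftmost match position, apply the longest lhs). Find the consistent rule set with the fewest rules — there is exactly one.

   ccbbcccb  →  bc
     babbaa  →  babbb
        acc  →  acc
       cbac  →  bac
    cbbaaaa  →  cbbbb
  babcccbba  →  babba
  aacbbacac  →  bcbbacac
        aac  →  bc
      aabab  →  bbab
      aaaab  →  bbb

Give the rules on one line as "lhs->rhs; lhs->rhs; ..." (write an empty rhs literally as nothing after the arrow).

  | ccbbcccb => bcccb => bc
  | babbaa => babbb
  | acc
  | cbac => bac

aa->b; cba->ba; ccb->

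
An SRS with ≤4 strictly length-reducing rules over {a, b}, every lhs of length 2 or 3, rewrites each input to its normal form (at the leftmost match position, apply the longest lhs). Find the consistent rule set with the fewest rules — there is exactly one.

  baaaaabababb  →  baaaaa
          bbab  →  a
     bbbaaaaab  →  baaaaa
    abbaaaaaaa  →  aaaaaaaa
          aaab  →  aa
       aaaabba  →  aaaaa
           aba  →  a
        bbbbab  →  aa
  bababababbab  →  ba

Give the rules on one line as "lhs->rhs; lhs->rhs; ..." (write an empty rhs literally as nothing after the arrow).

ab->; abb->a; bba->aa

  | baaaaabababb => baaaaababb => baaaaabb => baaaaa
  | bbab => aab => a
  | bbbaaaaab => baaaaaab => baaaaa
  | abbaaaaaaa => aaaaaaaa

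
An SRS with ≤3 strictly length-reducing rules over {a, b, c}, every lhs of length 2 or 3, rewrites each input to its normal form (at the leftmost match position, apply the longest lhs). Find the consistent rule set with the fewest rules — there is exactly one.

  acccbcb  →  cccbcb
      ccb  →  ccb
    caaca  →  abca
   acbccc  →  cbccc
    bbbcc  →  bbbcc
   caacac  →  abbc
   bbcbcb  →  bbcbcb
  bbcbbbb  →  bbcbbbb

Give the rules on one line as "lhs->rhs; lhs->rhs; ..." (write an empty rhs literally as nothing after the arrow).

  | acccbcb => cccbcb
  | ccb
  | caaca => abca
  | acbccc => cbccc

ac->c; caa->ab; cac->bc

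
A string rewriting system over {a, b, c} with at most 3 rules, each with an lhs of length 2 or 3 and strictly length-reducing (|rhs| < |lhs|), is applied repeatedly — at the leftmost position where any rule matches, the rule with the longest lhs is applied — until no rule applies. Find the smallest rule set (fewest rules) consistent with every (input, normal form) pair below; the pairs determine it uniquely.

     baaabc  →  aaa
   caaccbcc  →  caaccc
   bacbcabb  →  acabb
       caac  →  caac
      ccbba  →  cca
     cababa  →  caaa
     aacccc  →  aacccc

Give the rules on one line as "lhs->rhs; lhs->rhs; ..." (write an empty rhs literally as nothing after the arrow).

ba->a; bc->

  | baaabc => aaabc => aaa
  | caaccbcc => caaccc
  | bacbcabb => acbcabb => acabb
  | caac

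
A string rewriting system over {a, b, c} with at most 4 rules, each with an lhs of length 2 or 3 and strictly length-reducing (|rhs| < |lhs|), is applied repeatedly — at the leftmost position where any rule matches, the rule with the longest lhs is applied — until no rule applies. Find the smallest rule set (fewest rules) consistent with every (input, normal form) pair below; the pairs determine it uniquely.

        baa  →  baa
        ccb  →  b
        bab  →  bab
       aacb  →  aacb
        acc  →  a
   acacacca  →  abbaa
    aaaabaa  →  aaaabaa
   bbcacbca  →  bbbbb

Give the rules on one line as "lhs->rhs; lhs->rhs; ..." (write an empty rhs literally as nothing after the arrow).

  | baa
  | ccb => b
  | bab
  | aacb

ca->; cac->bb; cc->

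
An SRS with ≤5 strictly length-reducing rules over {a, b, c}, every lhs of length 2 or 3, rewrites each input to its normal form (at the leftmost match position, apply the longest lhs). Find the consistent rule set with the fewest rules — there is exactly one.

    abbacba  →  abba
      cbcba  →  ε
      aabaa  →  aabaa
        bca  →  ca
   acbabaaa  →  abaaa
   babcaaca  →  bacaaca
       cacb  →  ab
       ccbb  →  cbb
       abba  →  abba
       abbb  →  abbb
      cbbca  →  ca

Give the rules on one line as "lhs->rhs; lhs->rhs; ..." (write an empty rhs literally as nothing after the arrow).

bc->c; cac->a; cba->; cc->c

  | abbacba => abba
  | cbcba => ccba => cba => ε
  | aabaa
  | bca => ca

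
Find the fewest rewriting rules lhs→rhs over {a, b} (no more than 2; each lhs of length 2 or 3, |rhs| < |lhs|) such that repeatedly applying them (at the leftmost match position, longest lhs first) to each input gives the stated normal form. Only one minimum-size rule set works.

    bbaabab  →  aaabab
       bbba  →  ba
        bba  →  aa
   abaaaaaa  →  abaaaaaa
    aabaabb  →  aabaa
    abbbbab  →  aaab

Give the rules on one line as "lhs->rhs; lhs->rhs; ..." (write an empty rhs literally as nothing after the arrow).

  | bbaabab => aaabab
  | bbba => ba
  | bba => aa
  | abaaaaaa

bb->; bba->aa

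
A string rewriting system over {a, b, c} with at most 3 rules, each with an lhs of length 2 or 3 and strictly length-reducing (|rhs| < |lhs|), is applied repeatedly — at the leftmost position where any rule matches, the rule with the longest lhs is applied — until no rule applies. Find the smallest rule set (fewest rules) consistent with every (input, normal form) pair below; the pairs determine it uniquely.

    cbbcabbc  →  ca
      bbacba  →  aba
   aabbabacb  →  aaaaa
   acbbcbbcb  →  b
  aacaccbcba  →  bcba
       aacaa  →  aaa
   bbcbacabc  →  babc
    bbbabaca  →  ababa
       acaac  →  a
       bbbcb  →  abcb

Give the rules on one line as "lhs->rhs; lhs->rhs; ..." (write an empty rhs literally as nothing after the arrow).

  | cbbcabbc => cacabbc => cabbc => caac => ca
  | bbacba => aacba => aba
  | aabbabacb => aaaabacb => aaaabb => aaaaa
  | acbbcbbcb => bbcbbcb => acbbcb => bbcb => acb => b

ac->; bb->a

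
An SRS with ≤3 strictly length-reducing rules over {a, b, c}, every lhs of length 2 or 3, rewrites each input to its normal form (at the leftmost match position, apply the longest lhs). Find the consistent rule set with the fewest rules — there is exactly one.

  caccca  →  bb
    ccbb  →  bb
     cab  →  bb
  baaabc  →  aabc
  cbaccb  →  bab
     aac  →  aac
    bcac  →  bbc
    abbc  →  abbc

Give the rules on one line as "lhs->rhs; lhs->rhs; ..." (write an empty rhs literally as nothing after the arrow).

  | caccca => bccca => bccb => bcb => bb
  | ccbb => cbb => bb
  | cab => bb
  | baaabc => aabc

baa->a; ca->b; cb->b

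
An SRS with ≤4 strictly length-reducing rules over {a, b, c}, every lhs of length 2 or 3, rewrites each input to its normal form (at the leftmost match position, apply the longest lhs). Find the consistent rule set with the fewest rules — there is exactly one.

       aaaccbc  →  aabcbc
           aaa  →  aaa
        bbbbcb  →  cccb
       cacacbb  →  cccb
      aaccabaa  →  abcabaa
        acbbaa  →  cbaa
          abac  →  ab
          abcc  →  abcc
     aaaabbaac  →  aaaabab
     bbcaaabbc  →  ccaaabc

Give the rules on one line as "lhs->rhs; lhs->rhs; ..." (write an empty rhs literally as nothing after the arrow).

  | aaaccbc => aabcbc
  | aaa
  | bbbbcb => cbbcb => cccb
  | cacacbb => ccacbb => ccbbb => cccb

abb->ab; ac->b; aca->ca; bb->c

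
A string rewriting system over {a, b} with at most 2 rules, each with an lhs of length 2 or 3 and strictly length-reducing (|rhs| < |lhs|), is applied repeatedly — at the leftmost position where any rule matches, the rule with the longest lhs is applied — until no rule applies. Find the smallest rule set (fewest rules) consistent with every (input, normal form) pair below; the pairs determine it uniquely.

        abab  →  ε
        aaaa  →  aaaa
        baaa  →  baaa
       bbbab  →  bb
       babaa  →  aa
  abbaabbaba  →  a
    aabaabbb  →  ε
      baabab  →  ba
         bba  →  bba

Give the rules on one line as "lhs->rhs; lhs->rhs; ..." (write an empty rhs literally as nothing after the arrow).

ab->; bab->

  | abab => ab => ε
  | aaaa
  | baaa
  | bbbab => bb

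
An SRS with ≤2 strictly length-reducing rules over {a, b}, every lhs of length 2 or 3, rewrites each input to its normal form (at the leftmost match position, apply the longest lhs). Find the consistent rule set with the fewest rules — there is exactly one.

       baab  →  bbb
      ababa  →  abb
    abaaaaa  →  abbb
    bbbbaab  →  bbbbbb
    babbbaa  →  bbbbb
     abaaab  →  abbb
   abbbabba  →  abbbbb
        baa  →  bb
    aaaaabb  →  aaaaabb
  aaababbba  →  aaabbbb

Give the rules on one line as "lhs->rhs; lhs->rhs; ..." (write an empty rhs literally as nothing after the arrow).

  | baab => bbb
  | ababa => abba => abb
  | abaaaaa => abbaaa => abbba => abbb
  | bbbbaab => bbbbbb

ba->b; baa->bb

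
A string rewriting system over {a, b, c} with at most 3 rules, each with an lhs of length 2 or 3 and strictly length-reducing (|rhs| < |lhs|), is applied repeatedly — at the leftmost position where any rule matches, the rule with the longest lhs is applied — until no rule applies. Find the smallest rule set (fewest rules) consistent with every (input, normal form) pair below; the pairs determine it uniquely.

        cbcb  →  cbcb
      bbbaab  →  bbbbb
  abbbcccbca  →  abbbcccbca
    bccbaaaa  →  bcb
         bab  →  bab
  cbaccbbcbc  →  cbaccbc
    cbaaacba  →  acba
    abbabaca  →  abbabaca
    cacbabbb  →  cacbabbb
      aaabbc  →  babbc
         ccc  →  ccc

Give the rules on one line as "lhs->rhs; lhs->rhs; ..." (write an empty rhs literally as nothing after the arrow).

  | cbcb
  | bbbaab => bbbbb
  | abbbcccbca
  | bccbaaaa => bccbbaa => bcaa => bcb

aa->b; cbb->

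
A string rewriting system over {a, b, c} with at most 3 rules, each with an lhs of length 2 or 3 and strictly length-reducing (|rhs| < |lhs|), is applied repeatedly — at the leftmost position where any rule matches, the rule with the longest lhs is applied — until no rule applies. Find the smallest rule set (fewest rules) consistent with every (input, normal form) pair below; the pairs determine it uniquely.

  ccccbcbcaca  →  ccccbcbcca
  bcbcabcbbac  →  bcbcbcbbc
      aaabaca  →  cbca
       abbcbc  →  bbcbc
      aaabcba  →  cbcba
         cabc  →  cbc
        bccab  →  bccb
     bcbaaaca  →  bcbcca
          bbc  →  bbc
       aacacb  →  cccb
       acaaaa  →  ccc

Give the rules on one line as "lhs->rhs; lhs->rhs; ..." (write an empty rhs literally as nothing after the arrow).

  | ccccbcbcaca => ccccbcbcca
  | bcbcabcbbac => bcbcbcbbac => bcbcbcbbc
  | aaabaca => cabaca => cbaca => cbca
  | abbcbc => bbcbc

aa->c; ab->b; ac->c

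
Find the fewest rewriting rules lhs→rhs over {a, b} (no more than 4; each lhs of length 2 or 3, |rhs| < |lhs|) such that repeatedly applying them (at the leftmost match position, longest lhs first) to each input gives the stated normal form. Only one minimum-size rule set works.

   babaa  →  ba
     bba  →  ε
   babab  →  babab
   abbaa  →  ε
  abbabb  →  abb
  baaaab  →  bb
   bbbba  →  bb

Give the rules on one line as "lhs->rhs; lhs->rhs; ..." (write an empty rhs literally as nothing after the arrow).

  | babaa => ba
  | bba => ε
  | babab
  | abbaa => aa => ε

aa->; aab->bb; baa->; bba->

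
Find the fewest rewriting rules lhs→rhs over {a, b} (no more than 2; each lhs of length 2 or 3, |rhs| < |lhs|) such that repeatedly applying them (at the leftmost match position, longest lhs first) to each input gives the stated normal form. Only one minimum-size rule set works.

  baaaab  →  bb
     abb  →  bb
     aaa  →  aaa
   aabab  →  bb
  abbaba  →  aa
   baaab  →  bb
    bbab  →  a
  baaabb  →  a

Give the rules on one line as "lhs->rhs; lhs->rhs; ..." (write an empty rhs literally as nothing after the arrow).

ab->b; bbb->a

  | baaaab => baaab => baab => bab => bb
  | abb => bb
  | aaa
  | aabab => abab => bab => bb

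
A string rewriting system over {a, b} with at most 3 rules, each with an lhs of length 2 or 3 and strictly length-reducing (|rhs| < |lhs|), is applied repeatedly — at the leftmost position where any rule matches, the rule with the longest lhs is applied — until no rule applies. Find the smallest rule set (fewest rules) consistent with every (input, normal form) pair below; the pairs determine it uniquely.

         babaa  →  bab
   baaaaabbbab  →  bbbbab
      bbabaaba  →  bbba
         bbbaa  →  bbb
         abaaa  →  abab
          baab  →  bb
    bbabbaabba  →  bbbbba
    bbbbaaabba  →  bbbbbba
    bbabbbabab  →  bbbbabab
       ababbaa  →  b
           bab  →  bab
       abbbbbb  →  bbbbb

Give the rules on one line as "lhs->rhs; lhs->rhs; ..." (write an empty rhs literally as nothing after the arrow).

  | babaa => bab
  | baaaaabbbab => babaabbbab => babbbbab => bbbbab
  | bbabaaba => bbabba => bbba
  | bbbaa => bbb

aa->; aaa->ab; abb->b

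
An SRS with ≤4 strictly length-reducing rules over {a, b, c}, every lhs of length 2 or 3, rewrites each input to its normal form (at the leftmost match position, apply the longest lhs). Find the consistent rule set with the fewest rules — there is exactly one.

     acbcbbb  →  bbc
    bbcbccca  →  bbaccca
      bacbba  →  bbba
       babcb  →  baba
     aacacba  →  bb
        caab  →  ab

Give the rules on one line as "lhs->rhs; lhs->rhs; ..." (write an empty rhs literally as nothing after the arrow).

aa->b; abb->bc; cb->a

  | acbcbbb => aacbbb => bcbbb => babb => bbc
  | bbcbccca => bbaccca
  | bacbba => baaba => bbba
  | babcb => baba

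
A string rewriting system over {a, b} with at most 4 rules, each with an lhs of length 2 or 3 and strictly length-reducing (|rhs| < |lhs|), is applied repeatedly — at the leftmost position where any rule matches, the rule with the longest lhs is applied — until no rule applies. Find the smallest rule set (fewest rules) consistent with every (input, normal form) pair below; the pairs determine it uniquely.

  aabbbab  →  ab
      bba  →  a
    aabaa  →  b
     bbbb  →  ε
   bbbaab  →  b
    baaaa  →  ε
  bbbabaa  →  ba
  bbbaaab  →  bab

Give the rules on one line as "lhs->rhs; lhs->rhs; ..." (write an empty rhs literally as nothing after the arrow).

  | aabbbab => bbbbab => bbab => ab
  | bba => a
  | aabaa => bbaa => aa => b
  | bbbb => bb => ε

aa->b; aaa->a; bb->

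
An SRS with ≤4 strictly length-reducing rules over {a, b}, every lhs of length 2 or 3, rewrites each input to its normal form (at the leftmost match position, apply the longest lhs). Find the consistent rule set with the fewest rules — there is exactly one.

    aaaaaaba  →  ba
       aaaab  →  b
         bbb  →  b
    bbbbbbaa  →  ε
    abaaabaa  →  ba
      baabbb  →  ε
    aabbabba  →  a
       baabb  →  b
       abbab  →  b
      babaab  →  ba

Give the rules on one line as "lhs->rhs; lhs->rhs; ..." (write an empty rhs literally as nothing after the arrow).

  | aaaaaaba => aaaaba => aaba => ba
  | aaaab => aab => b
  | bbb => b
  | bbbbbbaa => bbbbaa => bbaa => aa => ε

aa->; ab->b; bab->ba; bb->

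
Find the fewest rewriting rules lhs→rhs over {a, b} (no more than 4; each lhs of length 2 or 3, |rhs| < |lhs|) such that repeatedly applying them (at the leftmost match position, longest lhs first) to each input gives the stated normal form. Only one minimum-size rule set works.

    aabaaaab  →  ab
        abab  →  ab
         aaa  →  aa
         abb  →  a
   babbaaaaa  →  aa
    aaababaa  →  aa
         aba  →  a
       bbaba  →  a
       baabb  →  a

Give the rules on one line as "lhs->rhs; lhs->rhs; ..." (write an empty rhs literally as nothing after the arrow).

aaa->aa; aab->ab; ba->; bb->

  | aabaaaab => abaaaab => aaaab => aaab => aab => ab
  | abab => ab
  | aaa => aa
  | abb => a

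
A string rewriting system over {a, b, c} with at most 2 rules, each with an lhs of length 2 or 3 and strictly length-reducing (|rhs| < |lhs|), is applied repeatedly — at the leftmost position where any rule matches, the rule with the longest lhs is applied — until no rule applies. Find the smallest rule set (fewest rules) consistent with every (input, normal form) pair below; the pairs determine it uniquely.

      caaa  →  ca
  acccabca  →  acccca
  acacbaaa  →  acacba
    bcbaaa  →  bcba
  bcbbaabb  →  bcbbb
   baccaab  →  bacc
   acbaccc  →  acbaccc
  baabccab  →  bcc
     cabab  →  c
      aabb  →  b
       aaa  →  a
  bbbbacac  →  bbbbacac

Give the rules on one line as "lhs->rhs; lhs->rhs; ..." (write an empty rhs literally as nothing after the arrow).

  | caaa => caa => ca
  | acccabca => acccca
  | acacbaaa => acacbaa => acacba
  | bcbaaa => bcbaa => bcba

aa->a; ab->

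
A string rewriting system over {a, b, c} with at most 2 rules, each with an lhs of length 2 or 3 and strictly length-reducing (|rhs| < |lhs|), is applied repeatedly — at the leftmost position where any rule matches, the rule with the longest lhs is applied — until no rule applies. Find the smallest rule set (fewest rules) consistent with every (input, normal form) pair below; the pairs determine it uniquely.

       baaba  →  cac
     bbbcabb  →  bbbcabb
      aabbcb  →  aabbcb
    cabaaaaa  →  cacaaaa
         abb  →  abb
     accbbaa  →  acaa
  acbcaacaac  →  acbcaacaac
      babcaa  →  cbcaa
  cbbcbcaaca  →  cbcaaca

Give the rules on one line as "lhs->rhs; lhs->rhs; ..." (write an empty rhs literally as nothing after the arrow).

  | baaba => caba => cac
  | bbbcabb
  | aabbcb
  | cabaaaaa => cacaaaa

ba->c; cbb->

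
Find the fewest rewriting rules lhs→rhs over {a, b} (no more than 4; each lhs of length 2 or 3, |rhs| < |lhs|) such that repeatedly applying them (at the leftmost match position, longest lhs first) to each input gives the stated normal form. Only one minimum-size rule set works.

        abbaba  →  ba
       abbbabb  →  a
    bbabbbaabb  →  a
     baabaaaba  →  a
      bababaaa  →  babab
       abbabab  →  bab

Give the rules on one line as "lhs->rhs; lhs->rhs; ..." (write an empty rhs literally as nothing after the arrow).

aa->a; aaa->; aab->; bb->a

  | abbaba => aaaba => ba
  | abbbabb => aababb => abb => aa => a
  | bbabbbaabb => aabbbaabb => bbaabb => aaabb => bb => a
  | baabaaaba => baaaba => bba => aa => a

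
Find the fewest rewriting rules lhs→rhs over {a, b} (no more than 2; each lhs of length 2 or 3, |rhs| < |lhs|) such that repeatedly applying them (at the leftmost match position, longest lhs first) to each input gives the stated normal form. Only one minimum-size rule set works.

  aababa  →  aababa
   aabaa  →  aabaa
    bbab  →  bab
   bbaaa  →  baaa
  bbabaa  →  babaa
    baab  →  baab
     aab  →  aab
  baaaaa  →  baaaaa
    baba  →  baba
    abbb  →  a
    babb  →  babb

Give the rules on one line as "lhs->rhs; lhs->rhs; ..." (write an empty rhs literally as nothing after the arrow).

bba->ba; bbb->

  | aababa
  | aabaa
  | bbab => bab
  | bbaaa => baaa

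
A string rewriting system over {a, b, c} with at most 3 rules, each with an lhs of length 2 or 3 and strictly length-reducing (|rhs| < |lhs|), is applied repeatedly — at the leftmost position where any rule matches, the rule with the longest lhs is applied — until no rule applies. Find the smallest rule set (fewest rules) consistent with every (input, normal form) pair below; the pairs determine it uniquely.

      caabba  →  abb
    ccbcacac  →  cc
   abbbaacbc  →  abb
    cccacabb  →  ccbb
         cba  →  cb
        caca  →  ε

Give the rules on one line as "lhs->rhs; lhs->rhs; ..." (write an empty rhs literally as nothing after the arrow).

ba->b; bc->; ca->

  | caabba => abba => abb
  | ccbcacac => ccacac => ccac => cc
  | abbbaacbc => abbbacbc => abbbcbc => abbbc => abb
  | cccacabb => cccabb => ccbb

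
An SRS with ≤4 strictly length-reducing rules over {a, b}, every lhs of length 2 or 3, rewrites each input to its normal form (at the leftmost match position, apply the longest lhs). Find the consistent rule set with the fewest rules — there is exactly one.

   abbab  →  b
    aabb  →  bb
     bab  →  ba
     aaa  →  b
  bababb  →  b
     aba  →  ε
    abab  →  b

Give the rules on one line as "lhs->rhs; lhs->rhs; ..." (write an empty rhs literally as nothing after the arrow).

aa->; aaa->b; ab->a; bbb->b

  | abbab => abab => aab => b
  | aabb => bb
  | bab => ba
  | aaa => b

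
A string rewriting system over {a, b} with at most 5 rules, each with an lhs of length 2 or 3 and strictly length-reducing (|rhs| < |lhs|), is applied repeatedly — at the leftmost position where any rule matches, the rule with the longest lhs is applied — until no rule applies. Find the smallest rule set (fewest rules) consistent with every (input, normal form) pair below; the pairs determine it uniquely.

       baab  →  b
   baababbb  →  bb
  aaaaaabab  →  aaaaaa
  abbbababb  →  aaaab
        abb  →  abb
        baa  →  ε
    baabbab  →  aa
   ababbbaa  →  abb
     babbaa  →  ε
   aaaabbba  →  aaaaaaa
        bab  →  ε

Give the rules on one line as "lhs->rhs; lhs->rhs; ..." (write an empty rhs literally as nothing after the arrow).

  | baab => b
  | baababbb => babbb => bb
  | aaaaaabab => aaaaaa
  | abbbababb => aaaababb => aaaab

baa->; bab->; bba->bb; bbb->aa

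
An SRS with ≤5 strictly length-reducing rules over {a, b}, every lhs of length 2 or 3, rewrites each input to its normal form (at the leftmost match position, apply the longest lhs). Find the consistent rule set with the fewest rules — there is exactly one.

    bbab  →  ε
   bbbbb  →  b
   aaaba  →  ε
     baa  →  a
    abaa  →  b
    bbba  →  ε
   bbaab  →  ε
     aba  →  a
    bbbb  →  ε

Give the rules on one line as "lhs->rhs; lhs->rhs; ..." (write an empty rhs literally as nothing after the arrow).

aa->b; ab->; ba->; bb->

  | bbab => ab => ε
  | bbbbb => bbb => b
  | aaaba => baba => ba => ε
  | baa => a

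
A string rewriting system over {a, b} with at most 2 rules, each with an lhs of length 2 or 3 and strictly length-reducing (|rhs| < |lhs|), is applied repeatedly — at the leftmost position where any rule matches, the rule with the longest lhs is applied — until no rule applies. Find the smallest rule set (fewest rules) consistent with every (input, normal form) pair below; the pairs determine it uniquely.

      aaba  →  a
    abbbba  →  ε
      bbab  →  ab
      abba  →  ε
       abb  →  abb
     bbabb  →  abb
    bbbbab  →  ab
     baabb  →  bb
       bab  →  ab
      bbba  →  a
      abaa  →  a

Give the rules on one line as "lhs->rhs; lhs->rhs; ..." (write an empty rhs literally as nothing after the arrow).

aa->; ba->a

  | aaba => ba => a
  | abbbba => abbba => abba => aba => aa => ε
  | bbab => bab => ab
  | abba => aba => aa => ε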